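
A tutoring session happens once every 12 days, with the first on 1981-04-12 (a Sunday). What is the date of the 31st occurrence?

The 31st occurrence is 30 intervals after the first: 30 × 12 = 360 days after 1981-04-12.
April has 30 days — 18 days to the end of April leaves 342.
May has 31 days (311 left).
June has 30 days (281 left).
July has 31 days (250 left).
August has 31 days (219 left).
September has 30 days (189 left).
October has 31 days (158 left).
November has 30 days (128 left).
December has 31 days (97 left).
January has 31 days (66 left).
February has 28 days (38 left).
March has 31 days (7 left).
7 days into April → 1982-04-07.

1982-04-07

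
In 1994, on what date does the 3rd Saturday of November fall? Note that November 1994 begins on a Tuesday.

November 1994 begins on a Tuesday, so the first Saturday is November 5 (4 days later).
The 3rd Saturday is 2 weeks later: 5 + 14 = 19.

19 November 1994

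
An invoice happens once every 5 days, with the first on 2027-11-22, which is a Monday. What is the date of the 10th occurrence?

2028-01-06

The 10th occurrence is 9 intervals after the first: 9 × 5 = 45 days after 2027-11-22.
November has 30 days — 8 days to the end of November leaves 37.
December has 31 days (6 left).
6 days into January → 2028-01-06.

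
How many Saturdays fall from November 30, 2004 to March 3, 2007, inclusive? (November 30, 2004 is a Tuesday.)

118

November 30, 2004 is a Tuesday; the first Saturday on or after it is December 4, 2004 (4 days later).
From December 4, 2004 to March 3, 2007: 27 + 365 + 365 + 62 = 819 days (rest of 2004, 2005, 2006, to March 3, 2007 in 2007).
819 ÷ 7 = 117 full weeks with remainder 0, so 117 more Saturdays after the first → 118.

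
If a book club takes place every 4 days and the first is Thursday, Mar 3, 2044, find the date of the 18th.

The 18th occurrence is 17 intervals after the first: 17 × 4 = 68 days after Mar 3, 2044.
Mar has 31 days — 28 days to the end of Mar leaves 40.
Apr has 30 days (10 left).
10 days into May → May 10, 2044.

May 10, 2044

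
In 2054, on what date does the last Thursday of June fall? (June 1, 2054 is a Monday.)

2054-06-25

June 2054 begins on a Monday, so the first Thursday is June 4 (3 days later).
June 2054 has 30 days. Adding weeks: 4, 11, 18, 25 — the last one ≤ 30 is the 25th.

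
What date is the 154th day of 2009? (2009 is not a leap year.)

June 3, 2009

January has 31 days (154 − 31 = 123 remain).
February has 28 days (123 − 28 = 95 remain).
March has 31 days (95 − 31 = 64 remain).
April has 30 days (64 − 30 = 34 remain).
May has 31 days (34 − 31 = 3 remain).
3 into June → June 3.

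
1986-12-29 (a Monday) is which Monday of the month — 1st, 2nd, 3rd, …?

Day 29 falls in week ⌈29/7⌉ of the month.
Days 1–7 hold the 1st Monday, 8–14 the 2nd, 15–21 the 3rd, 22–28 the 4th, 29–31 the 5th.
29 is in the range for the 5th.

5th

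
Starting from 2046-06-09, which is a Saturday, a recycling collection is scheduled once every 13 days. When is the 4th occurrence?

2046-07-18

The 4th occurrence is 3 intervals after the first: 3 × 13 = 39 days after 2046-06-09.
June has 30 days — 21 days to the end of June leaves 18.
18 days into July → 2046-07-18.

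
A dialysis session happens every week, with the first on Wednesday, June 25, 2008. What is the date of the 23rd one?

November 26, 2008

The 23rd occurrence is 22 intervals after the first: 22 × 7 = 154 days after June 25, 2008.
June has 30 days — 5 days to the end of June leaves 149.
July has 31 days (118 left).
August has 31 days (87 left).
September has 30 days (57 left).
October has 31 days (26 left).
26 days into November → November 26, 2008.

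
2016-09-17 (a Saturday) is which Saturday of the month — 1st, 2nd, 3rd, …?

3rd

Day 17 falls in week ⌈17/7⌉ of the month.
Days 1–7 hold the 1st Saturday, 8–14 the 2nd, 15–21 the 3rd, 22–28 the 4th, 29–31 the 5th.
17 is in the range for the 3rd.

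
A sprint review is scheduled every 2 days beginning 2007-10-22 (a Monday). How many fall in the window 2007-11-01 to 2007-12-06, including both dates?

Occurrences land 2·i days after 2007-10-22 for i = 0, 1, 2, …
2007-11-01 is 10 days after the start; 10 ÷ 2 = 5 remainder 0. First occurrence in the window: #6 on 2007-11-01 (5×2 = 10 days in).
2007-12-06 is 45 days after the start; 45 ÷ 2 = 22 remainder 1. Last occurrence in the window: #23 on 2007-12-05.
Occurrences #6 through #23: 18 in total.

18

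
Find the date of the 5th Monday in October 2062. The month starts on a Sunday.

2062-10-30

October 2062 begins on a Sunday, so the first Monday is October 2 (1 day later).
The 5th Monday is 4 weeks later: 2 + 28 = 30.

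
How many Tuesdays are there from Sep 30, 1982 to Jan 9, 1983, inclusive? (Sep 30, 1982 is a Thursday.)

14

Sep 30, 1982 is a Thursday; the first Tuesday on or after it is Oct 5, 1982 (5 days later).
From Oct 5, 1982 to Jan 9, 1983: 26 + 30 + 31 + 9 = 96 days (rest of Oct, Nov, Dec, Jan).
96 ÷ 7 = 13 full weeks with remainder 5, so 13 more Tuesdays after the first → 14.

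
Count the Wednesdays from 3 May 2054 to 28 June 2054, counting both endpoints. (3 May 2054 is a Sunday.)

8

3 May 2054 is a Sunday; the first Wednesday on or after it is 6 May 2054 (3 days later).
From 6 May 2054 to 28 June 2054: 25 + 28 = 53 days (rest of May, June).
53 ÷ 7 = 7 full weeks with remainder 4, so 7 more Wednesdays after the first → 8.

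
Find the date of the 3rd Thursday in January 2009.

January 15, 2009

January 2009 begins on a Thursday, so the first Thursday is January 1.
The 3rd Thursday is 2 weeks later: 1 + 14 = 15.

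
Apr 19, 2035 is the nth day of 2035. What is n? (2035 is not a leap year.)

Days in months before Apr: 31 + 28 + 31 = 90.
Plus 19 days into Apr → day 109.

109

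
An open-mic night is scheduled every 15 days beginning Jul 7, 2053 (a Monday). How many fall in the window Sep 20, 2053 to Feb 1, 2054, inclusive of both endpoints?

Occurrences land 15·i days after Jul 7, 2053 for i = 0, 1, 2, …
Sep 20, 2053 is 75 days after the start; 75 ÷ 15 = 5 remainder 0. First occurrence in the window: #6 on Sep 20, 2053 (5×15 = 75 days in).
Feb 1, 2054 is 209 days after the start; 209 ÷ 15 = 13 remainder 14. Last occurrence in the window: #14 on Jan 18, 2054.
Occurrences #6 through #14: 9 in total.

9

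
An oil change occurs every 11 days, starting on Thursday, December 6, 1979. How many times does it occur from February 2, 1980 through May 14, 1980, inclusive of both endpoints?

Occurrences land 11·i days after December 6, 1979 for i = 0, 1, 2, …
February 2, 1980 is 58 days after the start; 58 ÷ 11 = 5 remainder 3; since the remainder is 3, round up to i = 6. First occurrence in the window: #7 on February 10, 1980 (6×11 = 66 days in).
May 14, 1980 is 160 days after the start; 160 ÷ 11 = 14 remainder 6. Last occurrence in the window: #15 on May 8, 1980.
Occurrences #7 through #15: 9 in total.

9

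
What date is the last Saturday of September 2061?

September 2061 begins on a Thursday, so the first Saturday is September 3 (2 days later).
September 2061 has 30 days. Adding weeks: 3, 10, 17, 24 — the last one ≤ 30 is the 24th.

2061-09-24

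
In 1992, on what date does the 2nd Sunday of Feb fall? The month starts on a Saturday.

Feb 9, 1992

Feb 1992 begins on a Saturday, so the first Sunday is Feb 2 (1 day later).
The 2nd Sunday is 1 weeks later: 2 + 7 = 9.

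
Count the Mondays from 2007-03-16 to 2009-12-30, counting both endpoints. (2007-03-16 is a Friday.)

2007-03-16 is a Friday; the first Monday on or after it is 2007-03-19 (3 days later).
From 2007-03-19 to 2009-12-30: 287 + 366 + 364 = 1017 days (rest of 2007, 2008, to 2009-12-30 in 2009).
1017 ÷ 7 = 145 full weeks with remainder 2, so 145 more Mondays after the first → 146.

146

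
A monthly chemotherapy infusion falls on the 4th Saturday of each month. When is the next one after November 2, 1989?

November 1989 starts on a Wednesday; its first Saturday is the 4th, so the 4th Saturday is the 25th — November 25, 1989.
November 25, 1989 is after November 2, 1989, so that is the next one.

November 25, 1989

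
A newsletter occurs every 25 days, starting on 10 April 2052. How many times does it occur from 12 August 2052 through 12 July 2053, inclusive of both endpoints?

14

Occurrences land 25·i days after 10 April 2052 for i = 0, 1, 2, …
12 August 2052 is 124 days after the start; 124 ÷ 25 = 4 remainder 24; since the remainder is 24, round up to i = 5. First occurrence in the window: #6 on 13 August 2052 (5×25 = 125 days in).
12 July 2053 is 458 days after the start; 458 ÷ 25 = 18 remainder 8. Last occurrence in the window: #19 on 4 July 2053.
Occurrences #6 through #19: 14 in total.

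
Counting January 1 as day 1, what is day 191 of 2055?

Jul 10, 2055

Jan has 31 days (191 − 31 = 160 remain).
Feb has 28 days (160 − 28 = 132 remain).
Mar has 31 days (132 − 31 = 101 remain).
Apr has 30 days (101 − 30 = 71 remain).
May has 31 days (71 − 31 = 40 remain).
Jun has 30 days (40 − 30 = 10 remain).
10 into Jul → Jul 10.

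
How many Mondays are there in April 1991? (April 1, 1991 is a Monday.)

5

April 1, 1991 is a Monday; the first Monday on or after it is April 1, 1991.
From April 1, 1991 to April 30, 1991 is 30 − 1 = 29 days.
29 ÷ 7 = 4 full weeks with remainder 1, so 4 more Mondays after the first → 5.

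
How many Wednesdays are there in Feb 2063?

4

Feb 1, 2063 is a Thursday; the first Wednesday on or after it is Feb 7, 2063 (6 days later).
From Feb 7, 2063 to Feb 28, 2063 is 28 − 7 = 21 days.
21 ÷ 7 = 3 full weeks with remainder 0, so 3 more Wednesdays after the first → 4.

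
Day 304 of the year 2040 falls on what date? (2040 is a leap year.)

January has 31 days (304 − 31 = 273 remain).
February has 29 days (273 − 29 = 244 remain).
March has 31 days (244 − 31 = 213 remain).
April has 30 days (213 − 30 = 183 remain).
May has 31 days (183 − 31 = 152 remain).
June has 30 days (152 − 30 = 122 remain).
July has 31 days (122 − 31 = 91 remain).
August has 31 days (91 − 31 = 60 remain).
September has 30 days (60 − 30 = 30 remain).
30 into October → October 30.

30 October 2040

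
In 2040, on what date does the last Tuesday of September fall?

September 2040 begins on a Saturday, so the first Tuesday is September 4 (3 days later).
September 2040 has 30 days. Adding weeks: 4, 11, 18, 25 — the last one ≤ 30 is the 25th.

September 25, 2040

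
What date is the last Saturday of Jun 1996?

Jun 29, 1996

Jun 1996 begins on a Saturday, so the first Saturday is Jun 1.
Jun 1996 has 30 days. Adding weeks: 1, 8, 15, 22, 29 — the last one ≤ 30 is the 29th.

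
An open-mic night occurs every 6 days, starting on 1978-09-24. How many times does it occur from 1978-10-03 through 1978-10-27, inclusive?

Occurrences land 6·i days after 1978-09-24 for i = 0, 1, 2, …
1978-10-03 is 9 days after the start; 9 ÷ 6 = 1 remainder 3; since the remainder is 3, round up to i = 2. First occurrence in the window: #3 on 1978-10-06 (2×6 = 12 days in).
1978-10-27 is 33 days after the start; 33 ÷ 6 = 5 remainder 3. Last occurrence in the window: #6 on 1978-10-24.
Occurrences #3 through #6: 4 in total.

4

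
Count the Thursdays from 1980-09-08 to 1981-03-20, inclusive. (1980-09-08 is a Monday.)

28

1980-09-08 is a Monday; the first Thursday on or after it is 1980-09-11 (3 days later).
From 1980-09-11 to 1981-03-20: 19 + 31 + 30 + 31 + 31 + 28 + 20 = 190 days (rest of September, October, November, December, January, February, March).
190 ÷ 7 = 27 full weeks with remainder 1, so 27 more Thursdays after the first → 28.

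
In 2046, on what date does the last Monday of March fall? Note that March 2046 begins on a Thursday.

26 March 2046

March 2046 begins on a Thursday, so the first Monday is March 5 (4 days later).
March 2046 has 31 days. Adding weeks: 5, 12, 19, 26 — the last one ≤ 31 is the 26th.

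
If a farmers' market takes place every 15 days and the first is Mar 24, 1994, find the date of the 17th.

Nov 19, 1994

The 17th occurrence is 16 intervals after the first: 16 × 15 = 240 days after Mar 24, 1994.
Mar has 31 days — 7 days to the end of Mar leaves 233.
Apr has 30 days (203 left).
May has 31 days (172 left).
Jun has 30 days (142 left).
Jul has 31 days (111 left).
Aug has 31 days (80 left).
Sep has 30 days (50 left).
Oct has 31 days (19 left).
19 days into Nov → Nov 19, 1994.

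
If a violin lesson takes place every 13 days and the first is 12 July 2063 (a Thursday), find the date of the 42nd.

26 December 2064

The 42nd occurrence is 41 intervals after the first: 41 × 13 = 533 days after 12 July 2063.
July has 31 days — 19 days to the end of July leaves 514.
From end of July to end of 2063 is 153 days (361 left).
January has 31 days (330 left).
February has 29 days (301 left).
March has 31 days (270 left).
April has 30 days (240 left).
May has 31 days (209 left).
June has 30 days (179 left).
July has 31 days (148 left).
August has 31 days (117 left).
September has 30 days (87 left).
October has 31 days (56 left).
November has 30 days (26 left).
26 days into December → 26 December 2064.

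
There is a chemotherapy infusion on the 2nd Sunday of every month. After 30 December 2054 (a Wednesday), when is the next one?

December 2054 starts on a Tuesday; its first Sunday is the 6th, so the 2nd Sunday is the 13th — 13 December 2054.
That is not after 30 December 2054, so look at January 2055.
January 2055 starts on a Friday; its first Sunday is the 3rd, so the 2nd Sunday is the 10th — 10 January 2055.

10 January 2055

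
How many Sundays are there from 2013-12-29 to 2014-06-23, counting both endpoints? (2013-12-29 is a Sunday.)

2013-12-29 is a Sunday; the first Sunday on or after it is 2013-12-29.
From 2013-12-29 to 2014-06-23: 2 + 31 + 28 + 31 + 30 + 31 + 23 = 176 days (rest of December, January, February, March, April, May, June).
176 ÷ 7 = 25 full weeks with remainder 1, so 25 more Sundays after the first → 26.

26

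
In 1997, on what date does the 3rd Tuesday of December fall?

December 16, 1997

December 1997 begins on a Monday, so the first Tuesday is December 2 (1 day later).
The 3rd Tuesday is 2 weeks later: 2 + 14 = 16.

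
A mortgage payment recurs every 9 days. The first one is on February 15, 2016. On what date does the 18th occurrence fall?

July 17, 2016

The 18th occurrence is 17 intervals after the first: 17 × 9 = 153 days after February 15, 2016.
February has 29 days — 14 days to the end of February leaves 139.
March has 31 days (108 left).
April has 30 days (78 left).
May has 31 days (47 left).
June has 30 days (17 left).
17 days into July → July 17, 2016.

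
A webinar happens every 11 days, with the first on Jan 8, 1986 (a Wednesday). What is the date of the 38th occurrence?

Feb 19, 1987

The 38th occurrence is 37 intervals after the first: 37 × 11 = 407 days after Jan 8, 1986.
Jan has 31 days — 23 days to the end of Jan leaves 384.
Feb has 28 days (356 left).
Mar has 31 days (325 left).
Apr has 30 days (295 left).
May has 31 days (264 left).
Jun has 30 days (234 left).
Jul has 31 days (203 left).
Aug has 31 days (172 left).
Sep has 30 days (142 left).
Oct has 31 days (111 left).
Nov has 30 days (81 left).
Dec has 31 days (50 left).
Jan has 31 days (19 left).
19 days into Feb → Feb 19, 1987.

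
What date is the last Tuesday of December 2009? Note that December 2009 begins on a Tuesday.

29 December 2009

December 2009 begins on a Tuesday, so the first Tuesday is December 1.
December 2009 has 31 days. Adding weeks: 1, 8, 15, 22, 29 — the last one ≤ 31 is the 29th.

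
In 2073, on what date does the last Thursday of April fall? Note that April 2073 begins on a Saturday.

2073-04-27

April 2073 begins on a Saturday, so the first Thursday is April 6 (5 days later).
April 2073 has 30 days. Adding weeks: 6, 13, 20, 27 — the last one ≤ 30 is the 27th.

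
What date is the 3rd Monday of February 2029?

February 19, 2029

The first Monday of February 2029 is February 5.
The 3rd Monday is 2 weeks later: 5 + 14 = 19.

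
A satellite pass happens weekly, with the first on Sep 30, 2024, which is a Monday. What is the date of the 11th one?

Dec 9, 2024

The 11th occurrence is 10 intervals after the first: 10 × 7 = 70 days after Sep 30, 2024.
Sep has 30 days — 0 days to the end of Sep leaves 70.
Oct has 31 days (39 left).
Nov has 30 days (9 left).
9 days into Dec → Dec 9, 2024.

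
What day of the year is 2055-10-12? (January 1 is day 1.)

285

Days in months before October: 31 + 28 + 31 + 30 + 31 + 30 + 31 + 31 + 30 = 273.
Plus 12 days into October → day 285.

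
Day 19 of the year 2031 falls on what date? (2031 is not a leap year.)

19 into January → January 19.

2031-01-19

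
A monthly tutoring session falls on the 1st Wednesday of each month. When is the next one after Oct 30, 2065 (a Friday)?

Oct 2065 starts on a Thursday, so its 1st Wednesday is Oct 7, 2065 (6 days in).
That is not after Oct 30, 2065, so look at Nov 2065.
Nov 2065 starts on a Sunday, so its 1st Wednesday is Nov 4, 2065 (3 days in).

Nov 4, 2065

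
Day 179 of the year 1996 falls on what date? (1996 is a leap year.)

Jan has 31 days (179 − 31 = 148 remain).
Feb has 29 days (148 − 29 = 119 remain).
Mar has 31 days (119 − 31 = 88 remain).
Apr has 30 days (88 − 30 = 58 remain).
May has 31 days (58 − 31 = 27 remain).
27 into Jun → Jun 27.

Jun 27, 1996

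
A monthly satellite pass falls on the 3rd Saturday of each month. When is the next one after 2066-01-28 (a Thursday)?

2066-02-20

January 2066 starts on a Friday; its first Saturday is the 2nd, so the 3rd Saturday is the 16th — 2066-01-16.
That is not after 2066-01-28, so look at February 2066.
February 2066 starts on a Monday; its first Saturday is the 6th, so the 3rd Saturday is the 20th — 2066-02-20.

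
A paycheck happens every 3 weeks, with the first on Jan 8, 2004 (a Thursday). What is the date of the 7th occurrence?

May 13, 2004

The 7th occurrence is 6 intervals after the first: 6 × 21 = 126 days after Jan 8, 2004.
Jan has 31 days — 23 days to the end of Jan leaves 103.
Feb has 29 days (74 left).
Mar has 31 days (43 left).
Apr has 30 days (13 left).
13 days into May → May 13, 2004.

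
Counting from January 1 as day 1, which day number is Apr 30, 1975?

Days in months before Apr: 31 + 28 + 31 = 90.
Plus 30 days into Apr → day 120.

120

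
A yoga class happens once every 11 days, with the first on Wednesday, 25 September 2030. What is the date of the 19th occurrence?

The 19th occurrence is 18 intervals after the first: 18 × 11 = 198 days after 25 September 2030.
September has 30 days — 5 days to the end of September leaves 193.
October has 31 days (162 left).
November has 30 days (132 left).
December has 31 days (101 left).
January has 31 days (70 left).
February has 28 days (42 left).
March has 31 days (11 left).
11 days into April → 11 April 2031.

11 April 2031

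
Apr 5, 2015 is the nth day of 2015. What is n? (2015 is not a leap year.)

Days in months before Apr: 31 + 28 + 31 = 90.
Plus 5 days into Apr → day 95.

95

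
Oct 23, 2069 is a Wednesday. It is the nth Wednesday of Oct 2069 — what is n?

4th

Day 23 falls in week ⌈23/7⌉ of the month.
Days 1–7 hold the 1st Wednesday, 8–14 the 2nd, 15–21 the 3rd, 22–28 the 4th, 29–31 the 5th.
23 is in the range for the 4th.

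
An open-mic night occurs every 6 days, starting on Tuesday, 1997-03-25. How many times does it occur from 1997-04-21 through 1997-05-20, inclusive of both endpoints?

Occurrences land 6·i days after 1997-03-25 for i = 0, 1, 2, …
1997-04-21 is 27 days after the start; 27 ÷ 6 = 4 remainder 3; since the remainder is 3, round up to i = 5. First occurrence in the window: #6 on 1997-04-24 (5×6 = 30 days in).
1997-05-20 is 56 days after the start; 56 ÷ 6 = 9 remainder 2. Last occurrence in the window: #10 on 1997-05-18.
Occurrences #6 through #10: 5 in total.

5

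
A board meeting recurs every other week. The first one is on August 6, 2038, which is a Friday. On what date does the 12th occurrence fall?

The 12th occurrence is 11 intervals after the first: 11 × 14 = 154 days after August 6, 2038.
August has 31 days — 25 days to the end of August leaves 129.
September has 30 days (99 left).
October has 31 days (68 left).
November has 30 days (38 left).
December has 31 days (7 left).
7 days into January → January 7, 2039.

January 7, 2039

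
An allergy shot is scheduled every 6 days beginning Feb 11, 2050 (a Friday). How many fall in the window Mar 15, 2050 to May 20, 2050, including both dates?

Occurrences land 6·i days after Feb 11, 2050 for i = 0, 1, 2, …
Mar 15, 2050 is 32 days after the start; 32 ÷ 6 = 5 remainder 2; since the remainder is 2, round up to i = 6. First occurrence in the window: #7 on Mar 19, 2050 (6×6 = 36 days in).
May 20, 2050 is 98 days after the start; 98 ÷ 6 = 16 remainder 2. Last occurrence in the window: #17 on May 18, 2050.
Occurrences #7 through #17: 11 in total.

11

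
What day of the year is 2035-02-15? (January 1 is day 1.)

46

Days in months before February: 31 = 31.
Plus 15 days into February → day 46.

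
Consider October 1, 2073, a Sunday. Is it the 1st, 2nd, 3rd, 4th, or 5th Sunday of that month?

Day 1 falls in week ⌈1/7⌉ of the month.
Days 1–7 hold the 1st Sunday, 8–14 the 2nd, 15–21 the 3rd, 22–28 the 4th, 29–31 the 5th.
1 is in the range for the 1st.

1st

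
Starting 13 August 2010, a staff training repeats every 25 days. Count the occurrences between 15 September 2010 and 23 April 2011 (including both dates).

Occurrences land 25·i days after 13 August 2010 for i = 0, 1, 2, …
15 September 2010 is 33 days after the start; 33 ÷ 25 = 1 remainder 8; since the remainder is 8, round up to i = 2. First occurrence in the window: #3 on 2 October 2010 (2×25 = 50 days in).
23 April 2011 is 253 days after the start; 253 ÷ 25 = 10 remainder 3. Last occurrence in the window: #11 on 20 April 2011.
Occurrences #3 through #11: 9 in total.

9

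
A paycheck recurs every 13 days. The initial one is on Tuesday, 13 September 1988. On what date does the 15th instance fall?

14 March 1989

The 15th occurrence is 14 intervals after the first: 14 × 13 = 182 days after 13 September 1988.
September has 30 days — 17 days to the end of September leaves 165.
October has 31 days (134 left).
November has 30 days (104 left).
December has 31 days (73 left).
January has 31 days (42 left).
February has 28 days (14 left).
14 days into March → 14 March 1989.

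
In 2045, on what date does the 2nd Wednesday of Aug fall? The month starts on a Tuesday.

Aug 2045 begins on a Tuesday, so the first Wednesday is Aug 2 (1 day later).
The 2nd Wednesday is 1 weeks later: 2 + 7 = 9.

Aug 9, 2045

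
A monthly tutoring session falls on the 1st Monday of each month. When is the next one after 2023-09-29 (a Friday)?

2023-10-02

September 2023 starts on a Friday, so its 1st Monday is 2023-09-04 (3 days in).
That is not after 2023-09-29, so look at October 2023.
October 2023 starts on a Sunday, so its 1st Monday is 2023-10-02 (1 day in).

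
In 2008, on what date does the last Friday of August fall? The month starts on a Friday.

August 2008 begins on a Friday, so the first Friday is August 1.
August 2008 has 31 days. Adding weeks: 1, 8, 15, 22, 29 — the last one ≤ 31 is the 29th.

August 29, 2008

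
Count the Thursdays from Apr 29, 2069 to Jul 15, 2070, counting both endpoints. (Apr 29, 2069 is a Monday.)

Apr 29, 2069 is a Monday; the first Thursday on or after it is May 2, 2069 (3 days later).
From May 2, 2069 to Jul 15, 2070: 243 + 196 = 439 days (rest of 2069, to Jul 15, 2070 in 2070).
439 ÷ 7 = 62 full weeks with remainder 5, so 62 more Thursdays after the first → 63.

63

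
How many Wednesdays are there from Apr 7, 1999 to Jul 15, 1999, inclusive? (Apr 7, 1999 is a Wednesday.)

Apr 7, 1999 is a Wednesday; the first Wednesday on or after it is Apr 7, 1999.
From Apr 7, 1999 to Jul 15, 1999: 23 + 31 + 30 + 15 = 99 days (rest of Apr, May, Jun, Jul).
99 ÷ 7 = 14 full weeks with remainder 1, so 14 more Wednesdays after the first → 15.

15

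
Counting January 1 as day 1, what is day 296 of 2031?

October 23, 2031

January has 31 days (296 − 31 = 265 remain).
February has 28 days (265 − 28 = 237 remain).
March has 31 days (237 − 31 = 206 remain).
April has 30 days (206 − 30 = 176 remain).
May has 31 days (176 − 31 = 145 remain).
June has 30 days (145 − 30 = 115 remain).
July has 31 days (115 − 31 = 84 remain).
August has 31 days (84 − 31 = 53 remain).
September has 30 days (53 − 30 = 23 remain).
23 into October → October 23.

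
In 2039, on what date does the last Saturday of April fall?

April 30, 2039

April 2039 begins on a Friday, so the first Saturday is April 2 (1 day later).
April 2039 has 30 days. Adding weeks: 2, 9, 16, 23, 30 — the last one ≤ 30 is the 30th.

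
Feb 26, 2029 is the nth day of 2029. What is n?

Days in months before Feb: 31 = 31.
Plus 26 days into Feb → day 57.

57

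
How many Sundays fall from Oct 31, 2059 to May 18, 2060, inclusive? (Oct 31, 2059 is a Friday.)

29

Oct 31, 2059 is a Friday; the first Sunday on or after it is Nov 2, 2059 (2 days later).
From Nov 2, 2059 to May 18, 2060: 28 + 31 + 31 + 29 + 31 + 30 + 18 = 198 days (rest of Nov, Dec, Jan, Feb, Mar, Apr, May).
198 ÷ 7 = 28 full weeks with remainder 2, so 28 more Sundays after the first → 29.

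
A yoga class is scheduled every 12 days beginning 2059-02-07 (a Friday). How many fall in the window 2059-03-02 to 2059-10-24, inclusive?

Occurrences land 12·i days after 2059-02-07 for i = 0, 1, 2, …
2059-03-02 is 23 days after the start; 23 ÷ 12 = 1 remainder 11; since the remainder is 11, round up to i = 2. First occurrence in the window: #3 on 2059-03-03 (2×12 = 24 days in).
2059-10-24 is 259 days after the start; 259 ÷ 12 = 21 remainder 7. Last occurrence in the window: #22 on 2059-10-17.
Occurrences #3 through #22: 20 in total.

20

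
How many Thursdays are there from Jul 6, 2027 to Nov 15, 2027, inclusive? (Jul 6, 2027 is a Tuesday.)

Jul 6, 2027 is a Tuesday; the first Thursday on or after it is Jul 8, 2027 (2 days later).
From Jul 8, 2027 to Nov 15, 2027: 23 + 31 + 30 + 31 + 15 = 130 days (rest of Jul, Aug, Sep, Oct, Nov).
130 ÷ 7 = 18 full weeks with remainder 4, so 18 more Thursdays after the first → 19.

19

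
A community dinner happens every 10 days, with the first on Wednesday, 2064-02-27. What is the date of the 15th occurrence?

2064-07-16

The 15th occurrence is 14 intervals after the first: 14 × 10 = 140 days after 2064-02-27.
February has 29 days — 2 days to the end of February leaves 138.
March has 31 days (107 left).
April has 30 days (77 left).
May has 31 days (46 left).
June has 30 days (16 left).
16 days into July → 2064-07-16.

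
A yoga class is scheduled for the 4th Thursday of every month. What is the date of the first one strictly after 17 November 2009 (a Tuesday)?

November 2009 starts on a Sunday; its first Thursday is the 5th, so the 4th Thursday is the 26th — 26 November 2009.
26 November 2009 is after 17 November 2009, so that is the next one.

26 November 2009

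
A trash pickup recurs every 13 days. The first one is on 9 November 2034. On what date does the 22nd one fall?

The 22nd occurrence is 21 intervals after the first: 21 × 13 = 273 days after 9 November 2034.
November has 30 days — 21 days to the end of November leaves 252.
December has 31 days (221 left).
January has 31 days (190 left).
February has 28 days (162 left).
March has 31 days (131 left).
April has 30 days (101 left).
May has 31 days (70 left).
June has 30 days (40 left).
July has 31 days (9 left).
9 days into August → 9 August 2035.

9 August 2035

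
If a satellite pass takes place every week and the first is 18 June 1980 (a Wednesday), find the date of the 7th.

The 7th occurrence is 6 intervals after the first: 6 × 7 = 42 days after 18 June 1980.
June has 30 days — 12 days to the end of June leaves 30.
30 days into July → 30 July 1980.

30 July 1980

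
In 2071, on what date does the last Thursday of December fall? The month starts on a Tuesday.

2071-12-31

December 2071 begins on a Tuesday, so the first Thursday is December 3 (2 days later).
December 2071 has 31 days. Adding weeks: 3, 10, 17, 24, 31 — the last one ≤ 31 is the 31st.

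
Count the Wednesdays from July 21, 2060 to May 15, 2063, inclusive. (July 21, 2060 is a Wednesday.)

July 21, 2060 is a Wednesday; the first Wednesday on or after it is July 21, 2060.
From July 21, 2060 to May 15, 2063: 163 + 365 + 365 + 135 = 1028 days (rest of 2060, 2061, 2062, to May 15, 2063 in 2063).
1028 ÷ 7 = 146 full weeks with remainder 6, so 146 more Wednesdays after the first → 147.

147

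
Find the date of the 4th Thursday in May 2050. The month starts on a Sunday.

May 2050 begins on a Sunday, so the first Thursday is May 5 (4 days later).
The 4th Thursday is 3 weeks later: 5 + 21 = 26.

May 26, 2050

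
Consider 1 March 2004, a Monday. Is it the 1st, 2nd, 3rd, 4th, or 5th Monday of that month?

1st

Day 1 falls in week ⌈1/7⌉ of the month.
Days 1–7 hold the 1st Monday, 8–14 the 2nd, 15–21 the 3rd, 22–28 the 4th, 29–31 the 5th.
1 is in the range for the 1st.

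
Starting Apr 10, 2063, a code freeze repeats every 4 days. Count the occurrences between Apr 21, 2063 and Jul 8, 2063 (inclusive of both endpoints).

Occurrences land 4·i days after Apr 10, 2063 for i = 0, 1, 2, …
Apr 21, 2063 is 11 days after the start; 11 ÷ 4 = 2 remainder 3; since the remainder is 3, round up to i = 3. First occurrence in the window: #4 on Apr 22, 2063 (3×4 = 12 days in).
Jul 8, 2063 is 89 days after the start; 89 ÷ 4 = 22 remainder 1. Last occurrence in the window: #23 on Jul 7, 2063.
Occurrences #4 through #23: 20 in total.

20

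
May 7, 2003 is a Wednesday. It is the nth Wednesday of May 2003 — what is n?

1st

Day 7 falls in week ⌈7/7⌉ of the month.
Days 1–7 hold the 1st Wednesday, 8–14 the 2nd, 15–21 the 3rd, 22–28 the 4th, 29–31 the 5th.
7 is in the range for the 1st.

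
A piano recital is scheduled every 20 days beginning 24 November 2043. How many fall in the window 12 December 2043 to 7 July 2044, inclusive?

11

Occurrences land 20·i days after 24 November 2043 for i = 0, 1, 2, …
12 December 2043 is 18 days after the start; 18 ÷ 20 = 0 remainder 18; since the remainder is 18, round up to i = 1. First occurrence in the window: #2 on 14 December 2043 (1×20 = 20 days in).
7 July 2044 is 226 days after the start; 226 ÷ 20 = 11 remainder 6. Last occurrence in the window: #12 on 1 July 2044.
Occurrences #2 through #12: 11 in total.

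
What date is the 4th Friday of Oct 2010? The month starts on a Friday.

Oct 22, 2010

Oct 2010 begins on a Friday, so the first Friday is Oct 1.
The 4th Friday is 3 weeks later: 1 + 21 = 22.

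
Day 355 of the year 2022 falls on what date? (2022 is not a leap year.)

January has 31 days (355 − 31 = 324 remain).
February has 28 days (324 − 28 = 296 remain).
March has 31 days (296 − 31 = 265 remain).
April has 30 days (265 − 30 = 235 remain).
May has 31 days (235 − 31 = 204 remain).
June has 30 days (204 − 30 = 174 remain).
July has 31 days (174 − 31 = 143 remain).
August has 31 days (143 − 31 = 112 remain).
September has 30 days (112 − 30 = 82 remain).
October has 31 days (82 − 31 = 51 remain).
November has 30 days (51 − 30 = 21 remain).
21 into December → December 21.

2022-12-21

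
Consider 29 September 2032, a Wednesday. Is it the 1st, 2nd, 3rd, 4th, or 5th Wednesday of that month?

5th

Day 29 falls in week ⌈29/7⌉ of the month.
Days 1–7 hold the 1st Wednesday, 8–14 the 2nd, 15–21 the 3rd, 22–28 the 4th, 29–31 the 5th.
29 is in the range for the 5th.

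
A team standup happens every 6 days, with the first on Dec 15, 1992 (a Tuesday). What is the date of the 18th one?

Mar 27, 1993

The 18th occurrence is 17 intervals after the first: 17 × 6 = 102 days after Dec 15, 1992.
Dec has 31 days — 16 days to the end of Dec leaves 86.
Jan has 31 days (55 left).
Feb has 28 days (27 left).
27 days into Mar → Mar 27, 1993.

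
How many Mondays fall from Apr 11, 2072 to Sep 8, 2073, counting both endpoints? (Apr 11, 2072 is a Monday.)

74

Apr 11, 2072 is a Monday; the first Monday on or after it is Apr 11, 2072.
From Apr 11, 2072 to Sep 8, 2073: 264 + 251 = 515 days (rest of 2072, to Sep 8, 2073 in 2073).
515 ÷ 7 = 73 full weeks with remainder 4, so 73 more Mondays after the first → 74.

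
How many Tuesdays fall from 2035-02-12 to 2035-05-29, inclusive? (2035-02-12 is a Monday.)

16

2035-02-12 is a Monday; the first Tuesday on or after it is 2035-02-13 (1 day later).
From 2035-02-13 to 2035-05-29: 15 + 31 + 30 + 29 = 105 days (rest of February, March, April, May).
105 ÷ 7 = 15 full weeks with remainder 0, so 15 more Tuesdays after the first → 16.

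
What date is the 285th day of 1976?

Oct 11, 1976

Jan has 31 days (285 − 31 = 254 remain).
Feb has 29 days (254 − 29 = 225 remain).
Mar has 31 days (225 − 31 = 194 remain).
Apr has 30 days (194 − 30 = 164 remain).
May has 31 days (164 − 31 = 133 remain).
Jun has 30 days (133 − 30 = 103 remain).
Jul has 31 days (103 − 31 = 72 remain).
Aug has 31 days (72 − 31 = 41 remain).
Sep has 30 days (41 − 30 = 11 remain).
11 into Oct → Oct 11.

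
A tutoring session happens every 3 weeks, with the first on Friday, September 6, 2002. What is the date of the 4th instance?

November 8, 2002

The 4th occurrence is 3 intervals after the first: 3 × 21 = 63 days after September 6, 2002.
September has 30 days — 24 days to the end of September leaves 39.
October has 31 days (8 left).
8 days into November → November 8, 2002.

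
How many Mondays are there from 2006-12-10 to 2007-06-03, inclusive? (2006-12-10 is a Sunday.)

25

2006-12-10 is a Sunday; the first Monday on or after it is 2006-12-11 (1 day later).
From 2006-12-11 to 2007-06-03: 20 + 31 + 28 + 31 + 30 + 31 + 3 = 174 days (rest of December, January, February, March, April, May, June).
174 ÷ 7 = 24 full weeks with remainder 6, so 24 more Mondays after the first → 25.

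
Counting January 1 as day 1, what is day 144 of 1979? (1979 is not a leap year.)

January has 31 days (144 − 31 = 113 remain).
February has 28 days (113 − 28 = 85 remain).
March has 31 days (85 − 31 = 54 remain).
April has 30 days (54 − 30 = 24 remain).
24 into May → May 24.

1979-05-24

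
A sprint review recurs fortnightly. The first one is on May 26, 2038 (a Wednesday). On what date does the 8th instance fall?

September 1, 2038

The 8th occurrence is 7 intervals after the first: 7 × 14 = 98 days after May 26, 2038.
May has 31 days — 5 days to the end of May leaves 93.
June has 30 days (63 left).
July has 31 days (32 left).
August has 31 days (1 left).
1 day into September → September 1, 2038.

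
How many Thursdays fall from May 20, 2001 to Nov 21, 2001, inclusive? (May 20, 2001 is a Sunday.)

26

May 20, 2001 is a Sunday; the first Thursday on or after it is May 24, 2001 (4 days later).
From May 24, 2001 to Nov 21, 2001: 7 + 30 + 31 + 31 + 30 + 31 + 21 = 181 days (rest of May, Jun, Jul, Aug, Sep, Oct, Nov).
181 ÷ 7 = 25 full weeks with remainder 6, so 25 more Thursdays after the first → 26.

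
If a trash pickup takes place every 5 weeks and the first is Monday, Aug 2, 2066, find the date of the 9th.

The 9th occurrence is 8 intervals after the first: 8 × 35 = 280 days after Aug 2, 2066.
Aug has 31 days — 29 days to the end of Aug leaves 251.
Sep has 30 days (221 left).
Oct has 31 days (190 left).
Nov has 30 days (160 left).
Dec has 31 days (129 left).
Jan has 31 days (98 left).
Feb has 28 days (70 left).
Mar has 31 days (39 left).
Apr has 30 days (9 left).
9 days into May → May 9, 2067.

May 9, 2067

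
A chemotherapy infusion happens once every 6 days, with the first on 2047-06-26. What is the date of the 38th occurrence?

The 38th occurrence is 37 intervals after the first: 37 × 6 = 222 days after 2047-06-26.
June has 30 days — 4 days to the end of June leaves 218.
July has 31 days (187 left).
August has 31 days (156 left).
September has 30 days (126 left).
October has 31 days (95 left).
November has 30 days (65 left).
December has 31 days (34 left).
January has 31 days (3 left).
3 days into February → 2048-02-03.

2048-02-03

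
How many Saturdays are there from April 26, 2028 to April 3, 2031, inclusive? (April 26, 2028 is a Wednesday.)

153

April 26, 2028 is a Wednesday; the first Saturday on or after it is April 29, 2028 (3 days later).
From April 29, 2028 to April 3, 2031: 246 + 365 + 365 + 93 = 1069 days (rest of 2028, 2029, 2030, to April 3, 2031 in 2031).
1069 ÷ 7 = 152 full weeks with remainder 5, so 152 more Saturdays after the first → 153.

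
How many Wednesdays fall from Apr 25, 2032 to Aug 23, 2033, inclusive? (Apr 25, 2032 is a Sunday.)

69

Apr 25, 2032 is a Sunday; the first Wednesday on or after it is Apr 28, 2032 (3 days later).
From Apr 28, 2032 to Aug 23, 2033: 247 + 235 = 482 days (rest of 2032, to Aug 23, 2033 in 2033).
482 ÷ 7 = 68 full weeks with remainder 6, so 68 more Wednesdays after the first → 69.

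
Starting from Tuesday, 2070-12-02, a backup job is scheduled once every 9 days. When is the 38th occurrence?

2071-10-31

The 38th occurrence is 37 intervals after the first: 37 × 9 = 333 days after 2070-12-02.
December has 31 days — 29 days to the end of December leaves 304.
January has 31 days (273 left).
February has 28 days (245 left).
March has 31 days (214 left).
April has 30 days (184 left).
May has 31 days (153 left).
June has 30 days (123 left).
July has 31 days (92 left).
August has 31 days (61 left).
September has 30 days (31 left).
31 days into October → 2071-10-31.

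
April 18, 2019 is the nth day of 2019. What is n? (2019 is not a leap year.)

Days in months before April: 31 + 28 + 31 = 90.
Plus 18 days into April → day 108.

108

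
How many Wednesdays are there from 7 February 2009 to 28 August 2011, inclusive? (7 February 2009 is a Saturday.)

133

7 February 2009 is a Saturday; the first Wednesday on or after it is 11 February 2009 (4 days later).
From 11 February 2009 to 28 August 2011: 323 + 365 + 240 = 928 days (rest of 2009, 2010, to 28 August 2011 in 2011).
928 ÷ 7 = 132 full weeks with remainder 4, so 132 more Wednesdays after the first → 133.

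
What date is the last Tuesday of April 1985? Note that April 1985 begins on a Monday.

30 April 1985

April 1985 begins on a Monday, so the first Tuesday is April 2 (1 day later).
April 1985 has 30 days. Adding weeks: 2, 9, 16, 23, 30 — the last one ≤ 30 is the 30th.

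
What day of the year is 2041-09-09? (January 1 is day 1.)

252

Days in months before September: 31 + 28 + 31 + 30 + 31 + 30 + 31 + 31 = 243.
Plus 9 days into September → day 252.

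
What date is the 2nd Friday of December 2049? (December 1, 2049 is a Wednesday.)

December 2049 begins on a Wednesday, so the first Friday is December 3 (2 days later).
The 2nd Friday is 1 weeks later: 3 + 7 = 10.

December 10, 2049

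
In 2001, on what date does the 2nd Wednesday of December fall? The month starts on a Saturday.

12 December 2001

December 2001 begins on a Saturday, so the first Wednesday is December 5 (4 days later).
The 2nd Wednesday is 1 weeks later: 5 + 7 = 12.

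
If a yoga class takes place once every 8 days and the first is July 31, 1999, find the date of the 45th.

The 45th occurrence is 44 intervals after the first: 44 × 8 = 352 days after July 31, 1999.
July has 31 days — 0 days to the end of July leaves 352.
August has 31 days (321 left).
September has 30 days (291 left).
October has 31 days (260 left).
November has 30 days (230 left).
December has 31 days (199 left).
January has 31 days (168 left).
February has 29 days (139 left).
March has 31 days (108 left).
April has 30 days (78 left).
May has 31 days (47 left).
June has 30 days (17 left).
17 days into July → July 17, 2000.

July 17, 2000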